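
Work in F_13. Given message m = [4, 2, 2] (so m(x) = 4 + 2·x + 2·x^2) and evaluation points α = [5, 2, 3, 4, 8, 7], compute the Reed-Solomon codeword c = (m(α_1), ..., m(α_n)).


c = [12, 3, 2, 5, 5, 12]

Message polynomial: m(x) = 4 + 2·x + 2·x^2 (mod 13).
For each evaluation point α_i, compute m(α_i) mod 13:
  α_1 = 5: Horner steps 2 → 12 → 12, so m(5) = 12.
  α_2 = 2: Horner steps 2 → 6 → 3, so m(2) = 3.
  α_3 = 3: Horner steps 2 → 8 → 2, so m(3) = 2.
  α_4 = 4: Horner steps 2 → 10 → 5, so m(4) = 5.
  α_5 = 8: Horner steps 2 → 5 → 5, so m(8) = 5.
  α_6 = 7: Horner steps 2 → 3 → 12, so m(7) = 12.
Codeword c = [12, 3, 2, 5, 5, 12] ∈ F_13^6.


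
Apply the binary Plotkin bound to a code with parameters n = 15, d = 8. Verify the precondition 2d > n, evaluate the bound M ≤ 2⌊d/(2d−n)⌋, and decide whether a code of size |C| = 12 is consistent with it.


Plotkin bound M ≤ 16; given |C| = 12 ≤ bound (satisfied).

Check applicability: 2d = 16, n = 15.
2d − n = 1 > 0, so Plotkin applies.
Compute d/(2d−n) = 8/1 ≈ 8.0000.
⌊d/(2d−n)⌋ = 8.
Plotkin bound: M ≤ 2·8 = 16.
Given |C| = 12, check: satisfied.
This |C| is below the Plotkin bound.


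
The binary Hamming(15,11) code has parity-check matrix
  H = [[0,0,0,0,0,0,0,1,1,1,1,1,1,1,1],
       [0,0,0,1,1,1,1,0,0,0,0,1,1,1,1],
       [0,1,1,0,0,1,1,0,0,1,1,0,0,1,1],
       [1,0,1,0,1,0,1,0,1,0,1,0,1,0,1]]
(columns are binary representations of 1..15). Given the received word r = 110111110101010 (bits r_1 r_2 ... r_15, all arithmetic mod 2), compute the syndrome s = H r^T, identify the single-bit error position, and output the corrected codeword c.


s = (0, 0, 1, 1)^T, error position = 3, corrected codeword c = 111111110101010

Compute s = H r^T mod 2 one row at a time:
  s_1 = 1 + 0 + 1 + 0 + 1 + 0 + 1 + 0 = 4 ≡ 0 (mod 2).
  s_2 = 1 + 1 + 1 + 1 + 1 + 0 + 1 + 0 = 6 ≡ 0 (mod 2).
  s_3 = 1 + 0 + 1 + 1 + 1 + 0 + 1 + 0 = 5 ≡ 1 (mod 2).
  s_4 = 1 + 0 + 1 + 1 + 0 + 0 + 0 + 0 = 3 ≡ 1 (mod 2).
s = (0, 0, 1, 1)^T — this equals column 3 of H (binary 0011), so error is at position 3.
Correct: flip bit 3 of r = 110111110101010 to get c = 111111110101010.


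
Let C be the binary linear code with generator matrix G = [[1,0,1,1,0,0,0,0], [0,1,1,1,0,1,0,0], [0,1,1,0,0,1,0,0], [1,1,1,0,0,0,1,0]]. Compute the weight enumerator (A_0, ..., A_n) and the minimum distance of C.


Weight distribution: A_0 = 1, A_1 = 1, A_2 = 2, A_3 = 6, A_4 = 5, A_5 = 1. Minimum distance d = 1.

Enumerate all 2^4 = 16 messages m ∈ F_2^4.
For each, compute codeword c = mG in F_2^8, then tally its weight.
  m = 0000 → c = 00000000, weight = 0.
  m = 1000 → c = 10110000, weight = 3.
  m = 0100 → c = 01110100, weight = 4.
  m = 1100 → c = 11000100, weight = 3.
  m = 0010 → c = 01100100, weight = 3.
  m = 1010 → c = 11010100, weight = 4.
  m = 0110 → c = 00010000, weight = 1.
  m = 1110 → c = 10100000, weight = 2.
  m = 0001 → c = 11100010, weight = 4.
  m = 1001 → c = 01010010, weight = 3.
  m = 0101 → c = 10010110, weight = 4.
  m = 1101 → c = 00100110, weight = 3.
  m = 0011 → c = 10000110, weight = 3.
  m = 1011 → c = 00110110, weight = 4.
  m = 0111 → c = 11110010, weight = 5.
  m = 1111 → c = 01000010, weight = 2.
Tally weights:
  weight 0: 1 codewords.
  weight 1: 1 codewords.
  weight 2: 2 codewords.
  weight 3: 6 codewords.
  weight 4: 5 codewords.
  weight 5: 1 codewords.
Minimum distance d = smallest w > 0 with A_w > 0 = 1.
Sanity: Σ A_w = 16 = 2^4 = 16 ✓.


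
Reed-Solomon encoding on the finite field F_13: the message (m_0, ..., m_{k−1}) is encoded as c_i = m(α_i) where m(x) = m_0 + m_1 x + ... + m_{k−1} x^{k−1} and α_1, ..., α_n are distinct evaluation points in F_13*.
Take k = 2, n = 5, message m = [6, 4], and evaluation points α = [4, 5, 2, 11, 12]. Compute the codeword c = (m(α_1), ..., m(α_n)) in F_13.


c = [9, 0, 1, 11, 2]

Message polynomial: m(x) = 6 + 4·x (mod 13).
For each evaluation point α_i, compute m(α_i) mod 13:
  α_1 = 4: Horner steps 4 → 9, so m(4) = 9.
  α_2 = 5: Horner steps 4 → 0, so m(5) = 0.
  α_3 = 2: Horner steps 4 → 1, so m(2) = 1.
  α_4 = 11: Horner steps 4 → 11, so m(11) = 11.
  α_5 = 12: Horner steps 4 → 2, so m(12) = 2.
Codeword c = [9, 0, 1, 11, 2] ∈ F_13^5.


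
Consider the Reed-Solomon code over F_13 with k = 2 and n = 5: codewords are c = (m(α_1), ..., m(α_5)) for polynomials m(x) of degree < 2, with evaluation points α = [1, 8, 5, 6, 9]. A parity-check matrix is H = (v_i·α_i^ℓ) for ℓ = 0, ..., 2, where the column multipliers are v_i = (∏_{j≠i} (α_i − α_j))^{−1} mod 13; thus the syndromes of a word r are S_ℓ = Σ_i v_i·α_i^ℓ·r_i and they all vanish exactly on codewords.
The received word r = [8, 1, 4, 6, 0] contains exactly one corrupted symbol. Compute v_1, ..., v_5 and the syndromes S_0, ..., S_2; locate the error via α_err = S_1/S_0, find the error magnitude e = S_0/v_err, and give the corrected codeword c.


S = (4, 11, 1), error at position 4, error magnitude e = 3, c = [8, 1, 4, 3, 0].

Step 1: column multipliers v_i = (∏_{j≠i}(α_i − α_j))^{−1} mod 13.
  i = 1 (α = 1): (1−8)(1−5)(1−6)(1−9) = (−7)·(−4)·(−5)·(−8) = 1120 ≡ 2, so v_1 = 2^{−1} = 7 (mod 13).
  i = 2 (α = 8): (8−1)(8−5)(8−6)(8−9) = 7·3·2·(−1) = −42 ≡ 10, so v_2 = 10^{−1} = 4 (mod 13).
  i = 3 (α = 5): (5−1)(5−8)(5−6)(5−9) = 4·(−3)·(−1)·(−4) = −48 ≡ 4, so v_3 = 4^{−1} = 10 (mod 13).
  i = 4 (α = 6): (6−1)(6−8)(6−5)(6−9) = 5·(−2)·1·(−3) = 30 ≡ 4, so v_4 = 4^{−1} = 10 (mod 13).
  i = 5 (α = 9): (9−1)(9−8)(9−5)(9−6) = 8·1·4·3 = 96 ≡ 5, so v_5 = 5^{−1} = 8 (mod 13).
  v = [7, 4, 10, 10, 8].
Step 2: syndromes of r = [8, 1, 4, 6, 0] (all sums mod 13).
  S_0 = Σ v_i r_i = 7·8 + 4·1 + 10·4 + 10·6 + 8·0 = 160 ≡ 4.
  S_1 = Σ v_i α_i r_i = 7·1·8 + 4·8·1 + 10·5·4 + 10·6·6 + 8·9·0 = 648 ≡ 11.
  α_i^2 mod 13 = [1, 12, 12, 10, 3].
  S_2 = Σ v_i α_i^2 r_i = 7·1·8 + 4·12·1 + 10·12·4 + 10·10·6 + 8·3·0 = 1184 ≡ 1.
  S = (4, 11, 1) ≠ 0, so r is not a codeword (an error is present).
Step 3: locate the error. For a single error e at position i, S_ℓ = v_i·e·α_i^ℓ, so α_err = S_1/S_0.
  S_0^{−1} = 4^{−1} = 10 (mod 13), so α_err = 11·10 = 110 ≡ 6 = α_4. Error position i = 4.
  Consistency check: S_2/S_1 = 1·6 = 6 ≡ 6 = α_err ✓ (single-error assumption holds).
Step 4: error magnitude e = S_0/v_4 = S_0·∏_{j≠4}(α_4 − α_j) = 4·4 = 16 ≡ 3 (mod 13).
Step 5: correct position 4: c_4 = r_4 − e = 6 − 3 ≡ 3 (mod 13). Hence c = [8, 1, 4, 3, 0].
  Check: interpolating c through the α_i gives m(x) = 9 + 12·x (degree < 2) with m(α_i) = c_i for every i, so c is indeed a codeword.


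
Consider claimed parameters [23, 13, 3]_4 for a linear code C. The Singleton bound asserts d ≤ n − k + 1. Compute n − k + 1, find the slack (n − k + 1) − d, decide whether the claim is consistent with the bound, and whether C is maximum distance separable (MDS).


Singleton RHS = n − k + 1 = 11, slack = 8, bound satisfied, not MDS.

Singleton bound: d ≤ n − k + 1.
Here n = 23, k = 13, so n − k + 1 = 11.
Given d = 3, check d ≤ 11: YES.
Slack = (n − k + 1) − d = 8.
The code is NOT MDS (slack = 8 > 0).
Description: the claimed parameters are [23, 13, 3]_4; such a code would be non-MDS.


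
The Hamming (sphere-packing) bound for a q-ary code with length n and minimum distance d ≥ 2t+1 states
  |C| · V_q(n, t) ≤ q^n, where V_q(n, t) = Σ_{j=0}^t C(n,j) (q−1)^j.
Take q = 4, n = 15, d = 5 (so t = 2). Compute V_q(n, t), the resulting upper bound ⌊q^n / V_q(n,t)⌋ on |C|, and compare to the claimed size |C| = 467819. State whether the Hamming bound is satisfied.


V_q(n, t) = 991, q^n = 1073741824, Hamming bound = 1083493, |C| = 467819 ≤ bound (satisfied).

Step 1: Compute V_q(n, t) = Σ_{j=0}^2 C(n, j) (q−1)^j.
  j = 0: C(15,0)·(3)^0 = 1·1 = 1.
  j = 1: C(15,1)·(3)^1 = 15·3 = 45.
  j = 2: C(15,2)·(3)^2 = 105·9 = 945.
  V_q(n, t) = 1 + 45 + 945 = 991.
Step 2: q^n = 4^15 = 1073741824.
Step 3: Hamming bound ⌊q^n / V_q(n,t)⌋ = ⌊1073741824/991⌋ = 1083493.
Step 4: Compare |C| = 467819 to 1083493: satisfied.
The claimed |C| lies below the Hamming bound.


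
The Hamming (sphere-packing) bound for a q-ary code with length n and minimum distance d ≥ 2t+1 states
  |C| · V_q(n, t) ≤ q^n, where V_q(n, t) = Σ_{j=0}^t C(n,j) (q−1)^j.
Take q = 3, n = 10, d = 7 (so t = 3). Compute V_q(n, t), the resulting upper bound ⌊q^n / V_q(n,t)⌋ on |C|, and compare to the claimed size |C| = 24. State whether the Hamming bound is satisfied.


V_q(n, t) = 1161, q^n = 59049, Hamming bound = 50, |C| = 24 ≤ bound (satisfied).

Step 1: Compute V_q(n, t) = Σ_{j=0}^3 C(n, j) (q−1)^j.
  j = 0: C(10,0)·(2)^0 = 1·1 = 1.
  j = 1: C(10,1)·(2)^1 = 10·2 = 20.
  j = 2: C(10,2)·(2)^2 = 45·4 = 180.
  j = 3: C(10,3)·(2)^3 = 120·8 = 960.
  V_q(n, t) = 1 + 20 + 180 + 960 = 1161.
Step 2: q^n = 3^10 = 59049.
Step 3: Hamming bound ⌊q^n / V_q(n,t)⌋ = ⌊59049/1161⌋ = 50.
Step 4: Compare |C| = 24 to 50: satisfied.
The claimed |C| lies below the Hamming bound.


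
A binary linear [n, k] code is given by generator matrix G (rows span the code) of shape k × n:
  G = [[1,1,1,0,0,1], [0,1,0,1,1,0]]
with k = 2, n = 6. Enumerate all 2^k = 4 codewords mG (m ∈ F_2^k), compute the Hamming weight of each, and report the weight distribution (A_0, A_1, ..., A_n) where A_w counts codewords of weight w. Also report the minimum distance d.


Weight distribution: A_0 = 1, A_3 = 1, A_4 = 1, A_5 = 1. Minimum distance d = 3.

Enumerate all 2^2 = 4 messages m ∈ F_2^2.
For each, compute codeword c = mG in F_2^6, then tally its weight.
  m = 00 → c = 000000, weight = 0.
  m = 10 → c = 111001, weight = 4.
  m = 01 → c = 010110, weight = 3.
  m = 11 → c = 101111, weight = 5.
Tally weights:
  weight 0: 1 codewords.
  weight 3: 1 codewords.
  weight 4: 1 codewords.
  weight 5: 1 codewords.
Minimum distance d = smallest w > 0 with A_w > 0 = 3.
Sanity: Σ A_w = 4 = 2^2 = 4 ✓.


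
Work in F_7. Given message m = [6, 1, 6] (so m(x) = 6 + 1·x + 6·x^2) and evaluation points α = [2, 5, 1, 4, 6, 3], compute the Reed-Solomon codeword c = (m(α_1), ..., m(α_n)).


c = [4, 0, 6, 1, 4, 0]

Message polynomial: m(x) = 6 + 1·x + 6·x^2 (mod 7).
For each evaluation point α_i, compute m(α_i) mod 7:
  α_1 = 2: Horner steps 6 → 6 → 4, so m(2) = 4.
  α_2 = 5: Horner steps 6 → 3 → 0, so m(5) = 0.
  α_3 = 1: Horner steps 6 → 0 → 6, so m(1) = 6.
  α_4 = 4: Horner steps 6 → 4 → 1, so m(4) = 1.
  α_5 = 6: Horner steps 6 → 2 → 4, so m(6) = 4.
  α_6 = 3: Horner steps 6 → 5 → 0, so m(3) = 0.
Codeword c = [4, 0, 6, 1, 4, 0] ∈ F_7^6.


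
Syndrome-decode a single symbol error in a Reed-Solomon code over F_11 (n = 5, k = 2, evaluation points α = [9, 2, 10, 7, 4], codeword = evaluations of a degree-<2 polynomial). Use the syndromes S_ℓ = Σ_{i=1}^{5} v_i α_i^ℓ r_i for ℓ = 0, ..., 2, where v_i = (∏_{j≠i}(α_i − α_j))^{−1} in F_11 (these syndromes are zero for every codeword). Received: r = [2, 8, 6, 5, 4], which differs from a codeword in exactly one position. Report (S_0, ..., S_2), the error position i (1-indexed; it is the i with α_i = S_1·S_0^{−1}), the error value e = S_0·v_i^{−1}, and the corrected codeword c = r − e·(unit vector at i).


S = (10, 9, 7), error at position 2, error magnitude e = 1, c = [2, 7, 6, 5, 4].

Step 1: column multipliers v_i = (∏_{j≠i}(α_i − α_j))^{−1} mod 11.
  i = 1 (α = 9): (9−2)(9−10)(9−7)(9−4) = 7·(−1)·2·5 = −70 ≡ 7, so v_1 = 7^{−1} = 8 (mod 11).
  i = 2 (α = 2): (2−9)(2−10)(2−7)(2−4) = (−7)·(−8)·(−5)·(−2) = 560 ≡ 10, so v_2 = 10^{−1} = 10 (mod 11).
  i = 3 (α = 10): (10−9)(10−2)(10−7)(10−4) = 1·8·3·6 = 144 ≡ 1, so v_3 = 1^{−1} = 1 (mod 11).
  i = 4 (α = 7): (7−9)(7−2)(7−10)(7−4) = (−2)·5·(−3)·3 = 90 ≡ 2, so v_4 = 2^{−1} = 6 (mod 11).
  i = 5 (α = 4): (4−9)(4−2)(4−10)(4−7) = (−5)·2·(−6)·(−3) = −180 ≡ 7, so v_5 = 7^{−1} = 8 (mod 11).
  v = [8, 10, 1, 6, 8].
Step 2: syndromes of r = [2, 8, 6, 5, 4] (all sums mod 11).
  S_0 = Σ v_i r_i = 8·2 + 10·8 + 1·6 + 6·5 + 8·4 = 164 ≡ 10.
  S_1 = Σ v_i α_i r_i = 8·9·2 + 10·2·8 + 1·10·6 + 6·7·5 + 8·4·4 = 702 ≡ 9.
  α_i^2 mod 11 = [4, 4, 1, 5, 5].
  S_2 = Σ v_i α_i^2 r_i = 8·4·2 + 10·4·8 + 1·1·6 + 6·5·5 + 8·5·4 = 700 ≡ 7.
  S = (10, 9, 7) ≠ 0, so r is not a codeword (an error is present).
Step 3: locate the error. For a single error e at position i, S_ℓ = v_i·e·α_i^ℓ, so α_err = S_1/S_0.
  S_0^{−1} = 10^{−1} = 10 (mod 11), so α_err = 9·10 = 90 ≡ 2 = α_2. Error position i = 2.
  Consistency check: S_2/S_1 = 7·5 = 35 ≡ 2 = α_err ✓ (single-error assumption holds).
Step 4: error magnitude e = S_0/v_2 = S_0·∏_{j≠2}(α_2 − α_j) = 10·10 = 100 ≡ 1 (mod 11).
Step 5: correct position 2: c_2 = r_2 − e = 8 − 1 ≡ 7 (mod 11). Hence c = [2, 7, 6, 5, 4].
  Check: interpolating c through the α_i gives m(x) = 10 + 4·x (degree < 2) with m(α_i) = c_i for every i, so c is indeed a codeword.


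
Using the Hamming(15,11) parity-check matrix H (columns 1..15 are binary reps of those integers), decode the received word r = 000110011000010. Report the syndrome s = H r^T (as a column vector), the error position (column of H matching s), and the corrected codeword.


s = (1, 1, 1, 0)^T, error position = 14, corrected codeword c = 000110011000000

Compute s = H r^T mod 2 one row at a time:
  s_1 = 1 + 1 + 0 + 0 + 0 + 0 + 1 + 0 = 3 ≡ 1 (mod 2).
  s_2 = 1 + 1 + 0 + 0 + 0 + 0 + 1 + 0 = 3 ≡ 1 (mod 2).
  s_3 = 0 + 0 + 0 + 0 + 0 + 0 + 1 + 0 = 1 ≡ 1 (mod 2).
  s_4 = 0 + 0 + 1 + 0 + 1 + 0 + 0 + 0 = 2 ≡ 0 (mod 2).
s = (1, 1, 1, 0)^T — this equals column 14 of H (binary 1110), so error is at position 14.
Correct: flip bit 14 of r = 000110011000010 to get c = 000110011000000.


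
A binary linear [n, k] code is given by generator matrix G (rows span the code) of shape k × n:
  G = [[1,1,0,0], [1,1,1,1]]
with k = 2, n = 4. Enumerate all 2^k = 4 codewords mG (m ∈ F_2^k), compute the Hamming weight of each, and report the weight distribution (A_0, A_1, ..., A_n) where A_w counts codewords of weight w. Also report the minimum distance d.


Weight distribution: A_0 = 1, A_2 = 2, A_4 = 1. Minimum distance d = 2.

Enumerate all 2^2 = 4 messages m ∈ F_2^2.
For each, compute codeword c = mG in F_2^4, then tally its weight.
  m = 00 → c = 0000, weight = 0.
  m = 10 → c = 1100, weight = 2.
  m = 01 → c = 1111, weight = 4.
  m = 11 → c = 0011, weight = 2.
Tally weights:
  weight 0: 1 codewords.
  weight 2: 2 codewords.
  weight 4: 1 codewords.
Minimum distance d = smallest w > 0 with A_w > 0 = 2.
Sanity: Σ A_w = 4 = 2^2 = 4 ✓.


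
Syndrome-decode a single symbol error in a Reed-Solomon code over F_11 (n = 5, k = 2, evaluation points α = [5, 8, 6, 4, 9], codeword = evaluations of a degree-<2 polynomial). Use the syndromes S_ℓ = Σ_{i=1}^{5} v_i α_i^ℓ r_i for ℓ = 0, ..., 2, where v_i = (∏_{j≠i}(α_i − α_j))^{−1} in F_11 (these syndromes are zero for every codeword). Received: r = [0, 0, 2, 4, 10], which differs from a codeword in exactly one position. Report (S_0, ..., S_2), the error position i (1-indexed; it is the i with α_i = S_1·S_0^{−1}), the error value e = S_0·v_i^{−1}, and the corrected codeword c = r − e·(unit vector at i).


S = (3, 4, 9), error at position 1, error magnitude e = 8, c = [3, 0, 2, 4, 10].

Step 1: column multipliers v_i = (∏_{j≠i}(α_i − α_j))^{−1} mod 11.
  i = 1 (α = 5): (5−8)(5−6)(5−4)(5−9) = (−3)·(−1)·1·(−4) = −12 ≡ 10, so v_1 = 10^{−1} = 10 (mod 11).
  i = 2 (α = 8): (8−5)(8−6)(8−4)(8−9) = 3·2·4·(−1) = −24 ≡ 9, so v_2 = 9^{−1} = 5 (mod 11).
  i = 3 (α = 6): (6−5)(6−8)(6−4)(6−9) = 1·(−2)·2·(−3) = 12 ≡ 1, so v_3 = 1^{−1} = 1 (mod 11).
  i = 4 (α = 4): (4−5)(4−8)(4−6)(4−9) = (−1)·(−4)·(−2)·(−5) = 40 ≡ 7, so v_4 = 7^{−1} = 8 (mod 11).
  i = 5 (α = 9): (9−5)(9−8)(9−6)(9−4) = 4·1·3·5 = 60 ≡ 5, so v_5 = 5^{−1} = 9 (mod 11).
  v = [10, 5, 1, 8, 9].
Step 2: syndromes of r = [0, 0, 2, 4, 10] (all sums mod 11).
  S_0 = Σ v_i r_i = 10·0 + 5·0 + 1·2 + 8·4 + 9·10 = 124 ≡ 3.
  S_1 = Σ v_i α_i r_i = 10·5·0 + 5·8·0 + 1·6·2 + 8·4·4 + 9·9·10 = 950 ≡ 4.
  α_i^2 mod 11 = [3, 9, 3, 5, 4].
  S_2 = Σ v_i α_i^2 r_i = 10·3·0 + 5·9·0 + 1·3·2 + 8·5·4 + 9·4·10 = 526 ≡ 9.
  S = (3, 4, 9) ≠ 0, so r is not a codeword (an error is present).
Step 3: locate the error. For a single error e at position i, S_ℓ = v_i·e·α_i^ℓ, so α_err = S_1/S_0.
  S_0^{−1} = 3^{−1} = 4 (mod 11), so α_err = 4·4 = 16 ≡ 5 = α_1. Error position i = 1.
  Consistency check: S_2/S_1 = 9·3 = 27 ≡ 5 = α_err ✓ (single-error assumption holds).
Step 4: error magnitude e = S_0/v_1 = S_0·∏_{j≠1}(α_1 − α_j) = 3·10 = 30 ≡ 8 (mod 11).
Step 5: correct position 1: c_1 = r_1 − e = 0 − 8 ≡ 3 (mod 11). Hence c = [3, 0, 2, 4, 10].
  Check: interpolating c through the α_i gives m(x) = 8 + 10·x (degree < 2) with m(α_i) = c_i for every i, so c is indeed a codeword.


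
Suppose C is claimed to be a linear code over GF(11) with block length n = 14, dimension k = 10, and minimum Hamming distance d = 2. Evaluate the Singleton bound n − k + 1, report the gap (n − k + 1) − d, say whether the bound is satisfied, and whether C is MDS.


Singleton RHS = n − k + 1 = 5, slack = 3, bound satisfied, not MDS.

Singleton bound: d ≤ n − k + 1.
Here n = 14, k = 10, so n − k + 1 = 5.
Given d = 2, check d ≤ 5: YES.
Slack = (n − k + 1) − d = 3.
The code is NOT MDS (slack = 3 > 0).
Description: the claimed parameters are [14, 10, 2]_11; such a code would be non-MDS.


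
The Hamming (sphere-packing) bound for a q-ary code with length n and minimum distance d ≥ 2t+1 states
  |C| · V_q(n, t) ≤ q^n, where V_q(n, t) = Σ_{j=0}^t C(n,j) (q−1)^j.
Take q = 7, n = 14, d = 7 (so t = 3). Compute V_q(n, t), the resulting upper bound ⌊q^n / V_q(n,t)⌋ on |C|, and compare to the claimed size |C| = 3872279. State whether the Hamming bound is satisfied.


V_q(n, t) = 81985, q^n = 678223072849, Hamming bound = 8272526, |C| = 3872279 ≤ bound (satisfied).

Step 1: Compute V_q(n, t) = Σ_{j=0}^3 C(n, j) (q−1)^j.
  j = 0: C(14,0)·(6)^0 = 1·1 = 1.
  j = 1: C(14,1)·(6)^1 = 14·6 = 84.
  j = 2: C(14,2)·(6)^2 = 91·36 = 3276.
  j = 3: C(14,3)·(6)^3 = 364·216 = 78624.
  V_q(n, t) = 1 + 84 + 3276 + 78624 = 81985.
Step 2: q^n = 7^14 = 678223072849.
Step 3: Hamming bound ⌊q^n / V_q(n,t)⌋ = ⌊678223072849/81985⌋ = 8272526.
Step 4: Compare |C| = 3872279 to 8272526: satisfied.
The claimed |C| lies below the Hamming bound.


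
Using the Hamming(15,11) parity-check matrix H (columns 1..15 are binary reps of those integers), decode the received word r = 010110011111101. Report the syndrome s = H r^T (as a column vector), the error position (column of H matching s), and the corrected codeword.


s = (1, 1, 0, 1)^T, error position = 13, corrected codeword c = 010110011111001

Compute s = H r^T mod 2 one row at a time:
  s_1 = 1 + 1 + 1 + 1 + 1 + 1 + 0 + 1 = 7 ≡ 1 (mod 2).
  s_2 = 1 + 1 + 0 + 0 + 1 + 1 + 0 + 1 = 5 ≡ 1 (mod 2).
  s_3 = 1 + 0 + 0 + 0 + 1 + 1 + 0 + 1 = 4 ≡ 0 (mod 2).
  s_4 = 0 + 0 + 1 + 0 + 1 + 1 + 1 + 1 = 5 ≡ 1 (mod 2).
s = (1, 1, 0, 1)^T — this equals column 13 of H (binary 1101), so error is at position 13.
Correct: flip bit 13 of r = 010110011111101 to get c = 010110011111001.


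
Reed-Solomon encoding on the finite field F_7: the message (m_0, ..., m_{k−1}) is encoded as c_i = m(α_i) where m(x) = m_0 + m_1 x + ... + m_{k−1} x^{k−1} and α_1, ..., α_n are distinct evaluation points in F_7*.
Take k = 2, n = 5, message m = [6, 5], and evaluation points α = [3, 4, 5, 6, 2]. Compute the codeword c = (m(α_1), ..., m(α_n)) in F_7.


c = [0, 5, 3, 1, 2]

Message polynomial: m(x) = 6 + 5·x (mod 7).
For each evaluation point α_i, compute m(α_i) mod 7:
  α_1 = 3: Horner steps 5 → 0, so m(3) = 0.
  α_2 = 4: Horner steps 5 → 5, so m(4) = 5.
  α_3 = 5: Horner steps 5 → 3, so m(5) = 3.
  α_4 = 6: Horner steps 5 → 1, so m(6) = 1.
  α_5 = 2: Horner steps 5 → 2, so m(2) = 2.
Codeword c = [0, 5, 3, 1, 2] ∈ F_7^5.


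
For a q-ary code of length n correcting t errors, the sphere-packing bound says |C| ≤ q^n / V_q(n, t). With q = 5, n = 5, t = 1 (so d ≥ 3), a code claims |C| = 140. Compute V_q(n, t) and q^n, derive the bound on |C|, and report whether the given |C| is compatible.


V_q(n, t) = 21, q^n = 3125, Hamming bound = 148, |C| = 140 ≤ bound (satisfied).

Step 1: Compute V_q(n, t) = Σ_{j=0}^1 C(n, j) (q−1)^j.
  j = 0: C(5,0)·(4)^0 = 1·1 = 1.
  j = 1: C(5,1)·(4)^1 = 5·4 = 20.
  V_q(n, t) = 1 + 20 = 21.
Step 2: q^n = 5^5 = 3125.
Step 3: Hamming bound ⌊q^n / V_q(n,t)⌋ = ⌊3125/21⌋ = 148.
Step 4: Compare |C| = 140 to 148: satisfied.
The claimed |C| lies below the Hamming bound.


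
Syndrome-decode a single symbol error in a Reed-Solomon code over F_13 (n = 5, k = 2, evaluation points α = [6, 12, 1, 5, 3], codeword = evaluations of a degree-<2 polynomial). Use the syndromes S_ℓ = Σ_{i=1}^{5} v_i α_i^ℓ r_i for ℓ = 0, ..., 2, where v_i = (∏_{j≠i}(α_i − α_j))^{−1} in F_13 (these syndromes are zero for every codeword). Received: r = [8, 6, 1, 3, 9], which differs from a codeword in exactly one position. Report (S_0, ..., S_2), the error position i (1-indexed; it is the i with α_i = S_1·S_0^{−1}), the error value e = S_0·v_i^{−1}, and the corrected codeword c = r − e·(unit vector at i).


S = (3, 2, 10), error at position 4, error magnitude e = 12, c = [8, 6, 1, 4, 9].

Step 1: column multipliers v_i = (∏_{j≠i}(α_i − α_j))^{−1} mod 13.
  i = 1 (α = 6): (6−12)(6−1)(6−5)(6−3) = (−6)·5·1·3 = −90 ≡ 1, so v_1 = 1^{−1} = 1 (mod 13).
  i = 2 (α = 12): (12−6)(12−1)(12−5)(12−3) = 6·11·7·9 = 4158 ≡ 11, so v_2 = 11^{−1} = 6 (mod 13).
  i = 3 (α = 1): (1−6)(1−12)(1−5)(1−3) = (−5)·(−11)·(−4)·(−2) = 440 ≡ 11, so v_3 = 11^{−1} = 6 (mod 13).
  i = 4 (α = 5): (5−6)(5−12)(5−1)(5−3) = (−1)·(−7)·4·2 = 56 ≡ 4, so v_4 = 4^{−1} = 10 (mod 13).
  i = 5 (α = 3): (3−6)(3−12)(3−1)(3−5) = (−3)·(−9)·2·(−2) = −108 ≡ 9, so v_5 = 9^{−1} = 3 (mod 13).
  v = [1, 6, 6, 10, 3].
Step 2: syndromes of r = [8, 6, 1, 3, 9] (all sums mod 13).
  S_0 = Σ v_i r_i = 1·8 + 6·6 + 6·1 + 10·3 + 3·9 = 107 ≡ 3.
  S_1 = Σ v_i α_i r_i = 1·6·8 + 6·12·6 + 6·1·1 + 10·5·3 + 3·3·9 = 717 ≡ 2.
  α_i^2 mod 13 = [10, 1, 1, 12, 9].
  S_2 = Σ v_i α_i^2 r_i = 1·10·8 + 6·1·6 + 6·1·1 + 10·12·3 + 3·9·9 = 725 ≡ 10.
  S = (3, 2, 10) ≠ 0, so r is not a codeword (an error is present).
Step 3: locate the error. For a single error e at position i, S_ℓ = v_i·e·α_i^ℓ, so α_err = S_1/S_0.
  S_0^{−1} = 3^{−1} = 9 (mod 13), so α_err = 2·9 = 18 ≡ 5 = α_4. Error position i = 4.
  Consistency check: S_2/S_1 = 10·7 = 70 ≡ 5 = α_err ✓ (single-error assumption holds).
Step 4: error magnitude e = S_0/v_4 = S_0·∏_{j≠4}(α_4 − α_j) = 3·4 = 12 ≡ 12 (mod 13).
Step 5: correct position 4: c_4 = r_4 − e = 3 − 12 ≡ 4 (mod 13). Hence c = [8, 6, 1, 4, 9].
  Check: interpolating c through the α_i gives m(x) = 10 + 4·x (degree < 2) with m(α_i) = c_i for every i, so c is indeed a codeword.


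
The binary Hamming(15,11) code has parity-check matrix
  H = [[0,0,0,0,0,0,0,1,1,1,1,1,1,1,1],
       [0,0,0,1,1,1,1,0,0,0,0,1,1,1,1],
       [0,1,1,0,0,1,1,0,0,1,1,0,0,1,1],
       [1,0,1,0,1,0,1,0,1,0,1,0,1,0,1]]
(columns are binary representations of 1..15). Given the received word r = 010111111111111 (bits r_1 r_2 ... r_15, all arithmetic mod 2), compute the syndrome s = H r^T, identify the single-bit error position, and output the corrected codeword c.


s = (0, 0, 1, 0)^T, error position = 2, corrected codeword c = 000111111111111

Compute s = H r^T mod 2 one row at a time:
  s_1 = 1 + 1 + 1 + 1 + 1 + 1 + 1 + 1 = 8 ≡ 0 (mod 2).
  s_2 = 1 + 1 + 1 + 1 + 1 + 1 + 1 + 1 = 8 ≡ 0 (mod 2).
  s_3 = 1 + 0 + 1 + 1 + 1 + 1 + 1 + 1 = 7 ≡ 1 (mod 2).
  s_4 = 0 + 0 + 1 + 1 + 1 + 1 + 1 + 1 = 6 ≡ 0 (mod 2).
s = (0, 0, 1, 0)^T — this equals column 2 of H (binary 0010), so error is at position 2.
Correct: flip bit 2 of r = 010111111111111 to get c = 000111111111111.


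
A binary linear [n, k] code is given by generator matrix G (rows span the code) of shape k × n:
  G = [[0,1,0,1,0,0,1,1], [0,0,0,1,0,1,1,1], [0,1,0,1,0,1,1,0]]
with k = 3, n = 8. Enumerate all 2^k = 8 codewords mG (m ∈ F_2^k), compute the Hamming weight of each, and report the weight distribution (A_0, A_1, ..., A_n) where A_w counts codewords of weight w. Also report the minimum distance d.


Weight distribution: A_0 = 1, A_2 = 4, A_4 = 3. Minimum distance d = 2.

Enumerate all 2^3 = 8 messages m ∈ F_2^3.
For each, compute codeword c = mG in F_2^8, then tally its weight.
  m = 000 → c = 00000000, weight = 0.
  m = 100 → c = 01010011, weight = 4.
  m = 010 → c = 00010111, weight = 4.
  m = 110 → c = 01000100, weight = 2.
  m = 001 → c = 01010110, weight = 4.
  m = 101 → c = 00000101, weight = 2.
  m = 011 → c = 01000001, weight = 2.
  m = 111 → c = 00010010, weight = 2.
Tally weights:
  weight 0: 1 codewords.
  weight 2: 4 codewords.
  weight 4: 3 codewords.
Minimum distance d = smallest w > 0 with A_w > 0 = 2.
Sanity: Σ A_w = 8 = 2^3 = 8 ✓.


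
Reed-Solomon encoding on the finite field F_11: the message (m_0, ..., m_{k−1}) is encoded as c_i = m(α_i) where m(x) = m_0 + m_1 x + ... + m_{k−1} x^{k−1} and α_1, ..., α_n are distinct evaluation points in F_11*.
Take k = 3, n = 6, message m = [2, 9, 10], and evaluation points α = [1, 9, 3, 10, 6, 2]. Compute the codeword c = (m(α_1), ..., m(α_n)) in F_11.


c = [10, 2, 9, 3, 9, 5]

Message polynomial: m(x) = 2 + 9·x + 10·x^2 (mod 11).
For each evaluation point α_i, compute m(α_i) mod 11:
  α_1 = 1: Horner steps 10 → 8 → 10, so m(1) = 10.
  α_2 = 9: Horner steps 10 → 0 → 2, so m(9) = 2.
  α_3 = 3: Horner steps 10 → 6 → 9, so m(3) = 9.
  α_4 = 10: Horner steps 10 → 10 → 3, so m(10) = 3.
  α_5 = 6: Horner steps 10 → 3 → 9, so m(6) = 9.
  α_6 = 2: Horner steps 10 → 7 → 5, so m(2) = 5.
Codeword c = [10, 2, 9, 3, 9, 5] ∈ F_11^6.


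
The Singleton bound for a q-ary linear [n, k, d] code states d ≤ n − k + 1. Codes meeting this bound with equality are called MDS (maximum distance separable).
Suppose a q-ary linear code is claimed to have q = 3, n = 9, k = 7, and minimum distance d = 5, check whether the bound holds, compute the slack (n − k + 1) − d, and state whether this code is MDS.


Singleton RHS = n − k + 1 = 3, slack = -2, bound violated (no such code; not MDS).

Singleton bound: d ≤ n − k + 1.
Here n = 9, k = 7, so n − k + 1 = 3.
Given d = 5, check d ≤ 3: NO.
Slack = (n − k + 1) − d = -2.
The slack is negative: d = 5 exceeds n − k + 1 = 3 by 2, so the Singleton bound is violated and no linear [9, 7, 5]_3 code can exist. In particular it is not MDS (MDS requires d = n − k + 1 exactly).
Description: the claimed parameters are [9, 7, 5]_3; such a code would be impossible (violates the Singleton bound).


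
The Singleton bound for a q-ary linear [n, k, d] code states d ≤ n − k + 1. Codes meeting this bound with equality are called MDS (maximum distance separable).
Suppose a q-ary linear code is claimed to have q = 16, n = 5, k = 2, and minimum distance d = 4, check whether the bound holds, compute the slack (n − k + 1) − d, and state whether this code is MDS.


Singleton RHS = n − k + 1 = 4, slack = 0, bound satisfied, MDS.

Singleton bound: d ≤ n − k + 1.
Here n = 5, k = 2, so n − k + 1 = 4.
Given d = 4, check d ≤ 4: YES.
Slack = (n − k + 1) − d = 0.
The code is MDS (slack = 0).
Description: the claimed parameters are [5, 2, 4]_16; such a code would be MDS (meets Singleton bound).


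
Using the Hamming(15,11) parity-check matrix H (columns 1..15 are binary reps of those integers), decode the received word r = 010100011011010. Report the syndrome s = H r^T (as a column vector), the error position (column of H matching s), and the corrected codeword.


s = (1, 1, 1, 0)^T, error position = 14, corrected codeword c = 010100011011000

Compute s = H r^T mod 2 one row at a time:
  s_1 = 1 + 1 + 0 + 1 + 1 + 0 + 1 + 0 = 5 ≡ 1 (mod 2).
  s_2 = 1 + 0 + 0 + 0 + 1 + 0 + 1 + 0 = 3 ≡ 1 (mod 2).
  s_3 = 1 + 0 + 0 + 0 + 0 + 1 + 1 + 0 = 3 ≡ 1 (mod 2).
  s_4 = 0 + 0 + 0 + 0 + 1 + 1 + 0 + 0 = 2 ≡ 0 (mod 2).
s = (1, 1, 1, 0)^T — this equals column 14 of H (binary 1110), so error is at position 14.
Correct: flip bit 14 of r = 010100011011010 to get c = 010100011011000.


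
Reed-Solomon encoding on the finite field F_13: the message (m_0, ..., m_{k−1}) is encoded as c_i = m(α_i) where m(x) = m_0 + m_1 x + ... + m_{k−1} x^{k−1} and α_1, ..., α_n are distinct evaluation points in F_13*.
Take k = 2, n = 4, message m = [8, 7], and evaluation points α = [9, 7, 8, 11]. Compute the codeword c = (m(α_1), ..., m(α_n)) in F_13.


c = [6, 5, 12, 7]

Message polynomial: m(x) = 8 + 7·x (mod 13).
For each evaluation point α_i, compute m(α_i) mod 13:
  α_1 = 9: Horner steps 7 → 6, so m(9) = 6.
  α_2 = 7: Horner steps 7 → 5, so m(7) = 5.
  α_3 = 8: Horner steps 7 → 12, so m(8) = 12.
  α_4 = 11: Horner steps 7 → 7, so m(11) = 7.
Codeword c = [6, 5, 12, 7] ∈ F_13^4.


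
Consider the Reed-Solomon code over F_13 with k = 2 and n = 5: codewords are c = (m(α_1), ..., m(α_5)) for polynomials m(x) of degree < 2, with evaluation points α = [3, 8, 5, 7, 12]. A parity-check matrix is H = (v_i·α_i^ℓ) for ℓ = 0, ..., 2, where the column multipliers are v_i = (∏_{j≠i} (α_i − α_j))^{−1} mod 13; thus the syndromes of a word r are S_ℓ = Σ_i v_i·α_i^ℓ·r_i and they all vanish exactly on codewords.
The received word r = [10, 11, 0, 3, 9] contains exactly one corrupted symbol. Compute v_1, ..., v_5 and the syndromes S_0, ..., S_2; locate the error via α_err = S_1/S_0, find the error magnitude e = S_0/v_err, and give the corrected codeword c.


S = (8, 5, 8), error at position 5, error magnitude e = 5, c = [10, 11, 0, 3, 4].

Step 1: column multipliers v_i = (∏_{j≠i}(α_i − α_j))^{−1} mod 13.
  i = 1 (α = 3): (3−8)(3−5)(3−7)(3−12) = (−5)·(−2)·(−4)·(−9) = 360 ≡ 9, so v_1 = 9^{−1} = 3 (mod 13).
  i = 2 (α = 8): (8−3)(8−5)(8−7)(8−12) = 5·3·1·(−4) = −60 ≡ 5, so v_2 = 5^{−1} = 8 (mod 13).
  i = 3 (α = 5): (5−3)(5−8)(5−7)(5−12) = 2·(−3)·(−2)·(−7) = −84 ≡ 7, so v_3 = 7^{−1} = 2 (mod 13).
  i = 4 (α = 7): (7−3)(7−8)(7−5)(7−12) = 4·(−1)·2·(−5) = 40 ≡ 1, so v_4 = 1^{−1} = 1 (mod 13).
  i = 5 (α = 12): (12−3)(12−8)(12−5)(12−7) = 9·4·7·5 = 1260 ≡ 12, so v_5 = 12^{−1} = 12 (mod 13).
  v = [3, 8, 2, 1, 12].
Step 2: syndromes of r = [10, 11, 0, 3, 9] (all sums mod 13).
  S_0 = Σ v_i r_i = 3·10 + 8·11 + 2·0 + 1·3 + 12·9 = 229 ≡ 8.
  S_1 = Σ v_i α_i r_i = 3·3·10 + 8·8·11 + 2·5·0 + 1·7·3 + 12·12·9 = 2111 ≡ 5.
  α_i^2 mod 13 = [9, 12, 12, 10, 1].
  S_2 = Σ v_i α_i^2 r_i = 3·9·10 + 8·12·11 + 2·12·0 + 1·10·3 + 12·1·9 = 1464 ≡ 8.
  S = (8, 5, 8) ≠ 0, so r is not a codeword (an error is present).
Step 3: locate the error. For a single error e at position i, S_ℓ = v_i·e·α_i^ℓ, so α_err = S_1/S_0.
  S_0^{−1} = 8^{−1} = 5 (mod 13), so α_err = 5·5 = 25 ≡ 12 = α_5. Error position i = 5.
  Consistency check: S_2/S_1 = 8·8 = 64 ≡ 12 = α_err ✓ (single-error assumption holds).
Step 4: error magnitude e = S_0/v_5 = S_0·∏_{j≠5}(α_5 − α_j) = 8·12 = 96 ≡ 5 (mod 13).
Step 5: correct position 5: c_5 = r_5 − e = 9 − 5 ≡ 4 (mod 13). Hence c = [10, 11, 0, 3, 4].
  Check: interpolating c through the α_i gives m(x) = 12 + 8·x (degree < 2) with m(α_i) = c_i for every i, so c is indeed a codeword.


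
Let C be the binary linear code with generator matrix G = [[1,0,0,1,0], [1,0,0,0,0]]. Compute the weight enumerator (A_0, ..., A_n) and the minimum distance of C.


Weight distribution: A_0 = 1, A_1 = 2, A_2 = 1. Minimum distance d = 1.

Enumerate all 2^2 = 4 messages m ∈ F_2^2.
For each, compute codeword c = mG in F_2^5, then tally its weight.
  m = 00 → c = 00000, weight = 0.
  m = 10 → c = 10010, weight = 2.
  m = 01 → c = 10000, weight = 1.
  m = 11 → c = 00010, weight = 1.
Tally weights:
  weight 0: 1 codewords.
  weight 1: 2 codewords.
  weight 2: 1 codewords.
Minimum distance d = smallest w > 0 with A_w > 0 = 1.
Sanity: Σ A_w = 4 = 2^2 = 4 ✓.


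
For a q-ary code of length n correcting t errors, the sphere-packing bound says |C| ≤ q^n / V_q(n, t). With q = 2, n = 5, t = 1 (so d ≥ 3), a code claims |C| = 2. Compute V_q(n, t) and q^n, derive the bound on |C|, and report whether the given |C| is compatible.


V_q(n, t) = 6, q^n = 32, Hamming bound = 5, |C| = 2 ≤ bound (satisfied).

Step 1: Compute V_q(n, t) = Σ_{j=0}^1 C(n, j) (q−1)^j.
  j = 0: C(5,0)·(1)^0 = 1·1 = 1.
  j = 1: C(5,1)·(1)^1 = 5·1 = 5.
  V_q(n, t) = 1 + 5 = 6.
Step 2: q^n = 2^5 = 32.
Step 3: Hamming bound ⌊q^n / V_q(n,t)⌋ = ⌊32/6⌋ = 5.
Step 4: Compare |C| = 2 to 5: satisfied.
The claimed |C| lies below the Hamming bound.


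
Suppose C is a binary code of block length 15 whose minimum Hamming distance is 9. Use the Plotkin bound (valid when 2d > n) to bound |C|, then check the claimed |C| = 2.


Plotkin bound M ≤ 6; given |C| = 2 ≤ bound (satisfied).

Check applicability: 2d = 18, n = 15.
2d − n = 3 > 0, so Plotkin applies.
Compute d/(2d−n) = 9/3 ≈ 3.0000.
⌊d/(2d−n)⌋ = 3.
Plotkin bound: M ≤ 2·3 = 6.
Given |C| = 2, check: satisfied.
This |C| is below the Plotkin bound.


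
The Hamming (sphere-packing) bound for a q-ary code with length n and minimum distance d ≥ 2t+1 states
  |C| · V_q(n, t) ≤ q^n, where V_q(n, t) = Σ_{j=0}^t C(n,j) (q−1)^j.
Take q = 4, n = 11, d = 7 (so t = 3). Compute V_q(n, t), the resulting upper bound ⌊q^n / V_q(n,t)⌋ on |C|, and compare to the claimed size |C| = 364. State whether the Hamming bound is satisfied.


V_q(n, t) = 4984, q^n = 4194304, Hamming bound = 841, |C| = 364 ≤ bound (satisfied).

Step 1: Compute V_q(n, t) = Σ_{j=0}^3 C(n, j) (q−1)^j.
  j = 0: C(11,0)·(3)^0 = 1·1 = 1.
  j = 1: C(11,1)·(3)^1 = 11·3 = 33.
  j = 2: C(11,2)·(3)^2 = 55·9 = 495.
  j = 3: C(11,3)·(3)^3 = 165·27 = 4455.
  V_q(n, t) = 1 + 33 + 495 + 4455 = 4984.
Step 2: q^n = 4^11 = 4194304.
Step 3: Hamming bound ⌊q^n / V_q(n,t)⌋ = ⌊4194304/4984⌋ = 841.
Step 4: Compare |C| = 364 to 841: satisfied.
The claimed |C| lies below the Hamming bound.


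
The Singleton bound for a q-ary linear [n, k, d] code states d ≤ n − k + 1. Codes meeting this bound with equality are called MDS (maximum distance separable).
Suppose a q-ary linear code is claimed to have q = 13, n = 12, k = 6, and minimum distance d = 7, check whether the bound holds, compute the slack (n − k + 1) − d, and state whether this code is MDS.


Singleton RHS = n − k + 1 = 7, slack = 0, bound satisfied, MDS.

Singleton bound: d ≤ n − k + 1.
Here n = 12, k = 6, so n − k + 1 = 7.
Given d = 7, check d ≤ 7: YES.
Slack = (n − k + 1) − d = 0.
The code is MDS (slack = 0).
Description: the claimed parameters are [12, 6, 7]_13; such a code would be MDS (meets Singleton bound).


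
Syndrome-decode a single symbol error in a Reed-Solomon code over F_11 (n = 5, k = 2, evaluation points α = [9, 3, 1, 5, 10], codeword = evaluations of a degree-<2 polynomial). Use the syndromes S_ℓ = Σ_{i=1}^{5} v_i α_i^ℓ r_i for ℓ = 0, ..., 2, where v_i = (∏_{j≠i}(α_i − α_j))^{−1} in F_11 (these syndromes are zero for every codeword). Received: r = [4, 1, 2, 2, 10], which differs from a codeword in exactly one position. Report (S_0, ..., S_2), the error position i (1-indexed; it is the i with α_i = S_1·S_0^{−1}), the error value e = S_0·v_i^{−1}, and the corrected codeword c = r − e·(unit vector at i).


S = (6, 6, 6), error at position 3, error magnitude e = 2, c = [4, 1, 0, 2, 10].

Step 1: column multipliers v_i = (∏_{j≠i}(α_i − α_j))^{−1} mod 11.
  i = 1 (α = 9): (9−3)(9−1)(9−5)(9−10) = 6·8·4·(−1) = −192 ≡ 6, so v_1 = 6^{−1} = 2 (mod 11).
  i = 2 (α = 3): (3−9)(3−1)(3−5)(3−10) = (−6)·2·(−2)·(−7) = −168 ≡ 8, so v_2 = 8^{−1} = 7 (mod 11).
  i = 3 (α = 1): (1−9)(1−3)(1−5)(1−10) = (−8)·(−2)·(−4)·(−9) = 576 ≡ 4, so v_3 = 4^{−1} = 3 (mod 11).
  i = 4 (α = 5): (5−9)(5−3)(5−1)(5−10) = (−4)·2·4·(−5) = 160 ≡ 6, so v_4 = 6^{−1} = 2 (mod 11).
  i = 5 (α = 10): (10−9)(10−3)(10−1)(10−5) = 1·7·9·5 = 315 ≡ 7, so v_5 = 7^{−1} = 8 (mod 11).
  v = [2, 7, 3, 2, 8].
Step 2: syndromes of r = [4, 1, 2, 2, 10] (all sums mod 11).
  S_0 = Σ v_i r_i = 2·4 + 7·1 + 3·2 + 2·2 + 8·10 = 105 ≡ 6.
  S_1 = Σ v_i α_i r_i = 2·9·4 + 7·3·1 + 3·1·2 + 2·5·2 + 8·10·10 = 919 ≡ 6.
  α_i^2 mod 11 = [4, 9, 1, 3, 1].
  S_2 = Σ v_i α_i^2 r_i = 2·4·4 + 7·9·1 + 3·1·2 + 2·3·2 + 8·1·10 = 193 ≡ 6.
  S = (6, 6, 6) ≠ 0, so r is not a codeword (an error is present).
Step 3: locate the error. For a single error e at position i, S_ℓ = v_i·e·α_i^ℓ, so α_err = S_1/S_0.
  S_0^{−1} = 6^{−1} = 2 (mod 11), so α_err = 6·2 = 12 ≡ 1 = α_3. Error position i = 3.
  Consistency check: S_2/S_1 = 6·2 = 12 ≡ 1 = α_err ✓ (single-error assumption holds).
Step 4: error magnitude e = S_0/v_3 = S_0·∏_{j≠3}(α_3 − α_j) = 6·4 = 24 ≡ 2 (mod 11).
Step 5: correct position 3: c_3 = r_3 − e = 2 − 2 ≡ 0 (mod 11). Hence c = [4, 1, 0, 2, 10].
  Check: interpolating c through the α_i gives m(x) = 5 + 6·x (degree < 2) with m(α_i) = c_i for every i, so c is indeed a codeword.


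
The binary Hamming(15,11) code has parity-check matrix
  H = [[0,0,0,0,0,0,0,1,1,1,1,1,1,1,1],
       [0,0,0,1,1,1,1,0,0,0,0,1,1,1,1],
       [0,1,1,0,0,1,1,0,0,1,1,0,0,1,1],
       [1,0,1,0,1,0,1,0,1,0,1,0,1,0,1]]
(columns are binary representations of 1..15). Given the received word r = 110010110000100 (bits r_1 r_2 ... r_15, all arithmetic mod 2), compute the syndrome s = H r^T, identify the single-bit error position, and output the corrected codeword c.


s = (0, 1, 0, 0)^T, error position = 4, corrected codeword c = 110110110000100

Compute s = H r^T mod 2 one row at a time:
  s_1 = 1 + 0 + 0 + 0 + 0 + 1 + 0 + 0 = 2 ≡ 0 (mod 2).
  s_2 = 0 + 1 + 0 + 1 + 0 + 1 + 0 + 0 = 3 ≡ 1 (mod 2).
  s_3 = 1 + 0 + 0 + 1 + 0 + 0 + 0 + 0 = 2 ≡ 0 (mod 2).
  s_4 = 1 + 0 + 1 + 1 + 0 + 0 + 1 + 0 = 4 ≡ 0 (mod 2).
s = (0, 1, 0, 0)^T — this equals column 4 of H (binary 0100), so error is at position 4.
Correct: flip bit 4 of r = 110010110000100 to get c = 110110110000100.


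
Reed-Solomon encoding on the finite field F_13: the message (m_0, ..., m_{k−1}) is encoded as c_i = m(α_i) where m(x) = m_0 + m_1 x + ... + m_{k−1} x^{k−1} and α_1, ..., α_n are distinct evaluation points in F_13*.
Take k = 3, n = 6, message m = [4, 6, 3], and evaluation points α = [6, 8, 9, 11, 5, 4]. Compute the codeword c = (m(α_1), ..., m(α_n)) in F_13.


c = [5, 10, 2, 4, 5, 11]

Message polynomial: m(x) = 4 + 6·x + 3·x^2 (mod 13).
For each evaluation point α_i, compute m(α_i) mod 13:
  α_1 = 6: Horner steps 3 → 11 → 5, so m(6) = 5.
  α_2 = 8: Horner steps 3 → 4 → 10, so m(8) = 10.
  α_3 = 9: Horner steps 3 → 7 → 2, so m(9) = 2.
  α_4 = 11: Horner steps 3 → 0 → 4, so m(11) = 4.
  α_5 = 5: Horner steps 3 → 8 → 5, so m(5) = 5.
  α_6 = 4: Horner steps 3 → 5 → 11, so m(4) = 11.
Codeword c = [5, 10, 2, 4, 5, 11] ∈ F_13^6.


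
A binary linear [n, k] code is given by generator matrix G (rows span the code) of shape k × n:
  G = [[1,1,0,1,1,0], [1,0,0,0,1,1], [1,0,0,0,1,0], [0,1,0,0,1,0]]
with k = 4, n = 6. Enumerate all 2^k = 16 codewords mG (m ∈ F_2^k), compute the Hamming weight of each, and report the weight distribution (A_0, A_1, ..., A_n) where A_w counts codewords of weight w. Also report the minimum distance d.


Weight distribution: A_0 = 1, A_1 = 1, A_2 = 6, A_3 = 6, A_4 = 1, A_5 = 1. Minimum distance d = 1.

Enumerate all 2^4 = 16 messages m ∈ F_2^4.
For each, compute codeword c = mG in F_2^6, then tally its weight.
  m = 0000 → c = 000000, weight = 0.
  m = 1000 → c = 110110, weight = 4.
  m = 0100 → c = 100011, weight = 3.
  m = 1100 → c = 010101, weight = 3.
  m = 0010 → c = 100010, weight = 2.
  m = 1010 → c = 010100, weight = 2.
  m = 0110 → c = 000001, weight = 1.
  m = 1110 → c = 110111, weight = 5.
  m = 0001 → c = 010010, weight = 2.
  m = 1001 → c = 100100, weight = 2.
  m = 0101 → c = 110001, weight = 3.
  m = 1101 → c = 000111, weight = 3.
  m = 0011 → c = 110000, weight = 2.
  m = 1011 → c = 000110, weight = 2.
  m = 0111 → c = 010011, weight = 3.
  m = 1111 → c = 100101, weight = 3.
Tally weights:
  weight 0: 1 codewords.
  weight 1: 1 codewords.
  weight 2: 6 codewords.
  weight 3: 6 codewords.
  weight 4: 1 codewords.
  weight 5: 1 codewords.
Minimum distance d = smallest w > 0 with A_w > 0 = 1.
Sanity: Σ A_w = 16 = 2^4 = 16 ✓.
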